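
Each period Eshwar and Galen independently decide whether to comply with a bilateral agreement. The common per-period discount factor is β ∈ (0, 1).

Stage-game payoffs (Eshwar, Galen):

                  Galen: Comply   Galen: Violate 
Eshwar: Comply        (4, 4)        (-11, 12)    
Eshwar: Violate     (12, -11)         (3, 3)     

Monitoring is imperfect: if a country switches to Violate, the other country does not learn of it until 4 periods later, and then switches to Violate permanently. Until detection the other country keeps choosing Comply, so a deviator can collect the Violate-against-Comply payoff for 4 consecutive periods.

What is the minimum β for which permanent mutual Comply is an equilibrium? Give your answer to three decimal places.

0.971

A deviator earns 12 for 4 periods, then 3 forever; cooperating earns 4 forever. Multiplying the IC by (1−β):
4 ≥ 12(1−β^4) + 3β^4, so 9·β^4 ≥ 8 and β^4 ≥ 8/9.
β ≥ (8/9)^(1/4) ≈ 0.971.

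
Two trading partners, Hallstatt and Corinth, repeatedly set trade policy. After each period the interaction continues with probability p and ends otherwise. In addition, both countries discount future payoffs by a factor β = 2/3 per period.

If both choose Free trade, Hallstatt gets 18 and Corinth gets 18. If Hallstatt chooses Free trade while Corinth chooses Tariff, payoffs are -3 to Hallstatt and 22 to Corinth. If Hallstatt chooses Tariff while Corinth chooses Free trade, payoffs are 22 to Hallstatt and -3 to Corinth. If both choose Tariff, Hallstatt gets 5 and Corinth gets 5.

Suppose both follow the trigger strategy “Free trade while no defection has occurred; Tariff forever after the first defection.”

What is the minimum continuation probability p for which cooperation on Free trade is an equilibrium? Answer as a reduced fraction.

Expected continuation weight on next period's payoff is β·p = 2/3·p, which plays the role of the discount factor.
Cooperation requires 2/3·p ≥ (22−18)/(22−5) = 4/17, hence p ≥ 6/17.

6/17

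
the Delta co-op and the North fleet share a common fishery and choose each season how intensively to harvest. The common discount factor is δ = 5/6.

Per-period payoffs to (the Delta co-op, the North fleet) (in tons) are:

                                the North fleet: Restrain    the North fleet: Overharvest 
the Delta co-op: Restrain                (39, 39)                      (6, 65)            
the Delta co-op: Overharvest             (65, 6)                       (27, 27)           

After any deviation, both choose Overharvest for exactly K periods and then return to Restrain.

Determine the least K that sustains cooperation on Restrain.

4

Need Σ_{k=1}^{K} δ^k ≥ (65−39)/(39−27) = 2.1667 at δ = 5/6.
At K = 3 the sum is 2.1065 < 2.1667; at K = 4 it is 2.5887 ≥ 2.1667.
So the minimum punishment length is K = 4.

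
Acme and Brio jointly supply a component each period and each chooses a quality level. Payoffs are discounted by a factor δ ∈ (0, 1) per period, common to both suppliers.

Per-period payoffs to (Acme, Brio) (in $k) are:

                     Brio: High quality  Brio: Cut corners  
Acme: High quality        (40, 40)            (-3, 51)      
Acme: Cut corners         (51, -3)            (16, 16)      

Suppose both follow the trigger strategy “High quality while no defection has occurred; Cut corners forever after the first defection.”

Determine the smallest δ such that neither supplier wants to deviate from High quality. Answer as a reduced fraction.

11/35

Cooperation forever yields 40 each period: 40/(1−δ).
Deviating yields 51 once, then 16 forever: 51 + 16δ/(1−δ).
No profitable deviation requires 40/(1−δ) ≥ 51 + 16δ/(1−δ).
Multiplying by (1−δ): 40 ≥ 51(1−δ) + 16δ = 51 − 35δ.
So 35δ ≥ 11, i.e. δ ≥ 11/35.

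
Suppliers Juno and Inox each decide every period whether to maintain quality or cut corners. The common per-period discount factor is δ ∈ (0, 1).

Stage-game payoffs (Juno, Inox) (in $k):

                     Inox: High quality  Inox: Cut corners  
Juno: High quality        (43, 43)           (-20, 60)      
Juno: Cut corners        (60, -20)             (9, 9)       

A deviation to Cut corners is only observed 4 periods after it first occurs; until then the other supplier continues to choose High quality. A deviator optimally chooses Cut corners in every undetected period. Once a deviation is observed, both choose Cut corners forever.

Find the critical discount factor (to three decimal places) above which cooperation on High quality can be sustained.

Deviating for the 4 undetected periods gains 60−43 = 17 per period over cooperation, then loses 43−9 = 34 per period forever once punishment starts.
Gain: 17(1 + δ + … + δ^3); loss: 34·δ^4/(1−δ).
No profitable deviation ⇔ 17(1−δ^4) ≤ 34·δ^4, i.e. δ^4 ≥ 17/(17+34) = 1/3.
Hence δ ≥ (1/3)^(1/4) ≈ 0.760.

0.760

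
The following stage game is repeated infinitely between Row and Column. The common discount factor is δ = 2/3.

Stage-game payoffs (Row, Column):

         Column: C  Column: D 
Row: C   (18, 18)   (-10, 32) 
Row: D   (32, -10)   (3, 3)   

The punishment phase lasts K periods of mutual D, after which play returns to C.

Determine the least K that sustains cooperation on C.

2

No profitable deviation requires (18−3)(δ+…+δ^K) ≥ 32−18, i.e. δ+…+δ^K ≥ 14/15 ≈ 0.9333.
With δ = 2/3, the partial sums are K=1: 0.6667, K=2: 1.1111.
K = 2 is the first length at which the sum reaches 0.9333.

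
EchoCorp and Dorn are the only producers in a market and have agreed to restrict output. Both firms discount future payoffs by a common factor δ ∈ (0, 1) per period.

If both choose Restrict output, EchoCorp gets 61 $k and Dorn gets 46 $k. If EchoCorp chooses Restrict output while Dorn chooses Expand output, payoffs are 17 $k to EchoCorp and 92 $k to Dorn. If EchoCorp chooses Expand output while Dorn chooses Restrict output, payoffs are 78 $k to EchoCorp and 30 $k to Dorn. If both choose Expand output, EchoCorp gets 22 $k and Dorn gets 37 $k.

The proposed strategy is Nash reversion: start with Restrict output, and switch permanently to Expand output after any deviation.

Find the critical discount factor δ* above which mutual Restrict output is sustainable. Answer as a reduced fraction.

46/55

For EchoCorp: deviation gain 78−61 = 17, per-period punishment loss 61−22 = 39. IC gives δ ≥ 17/56.
For Dorn: gain 46, loss 9 per period, so δ ≥ 46/55.
The tighter constraint is Dorn's, so cooperation needs δ ≥ 46/55.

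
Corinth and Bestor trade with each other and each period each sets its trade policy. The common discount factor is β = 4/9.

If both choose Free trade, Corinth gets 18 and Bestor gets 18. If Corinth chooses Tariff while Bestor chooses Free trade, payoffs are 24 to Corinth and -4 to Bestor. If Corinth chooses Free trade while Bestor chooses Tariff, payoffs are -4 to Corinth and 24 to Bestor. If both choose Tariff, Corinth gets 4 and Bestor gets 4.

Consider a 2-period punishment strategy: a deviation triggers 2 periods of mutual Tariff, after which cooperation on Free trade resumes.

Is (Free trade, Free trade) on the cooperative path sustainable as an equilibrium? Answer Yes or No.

Comparing payoff streams over the 3 periods until play realigns: cooperate → 18(1+β+…+β^2); deviate → 24 + 4(β+…+β^2).
Cooperation is sustained iff (18−4)(β+…+β^2) ≥ 24−18.
β+…+β^2 = 4/9·(1−(4/9)^2)/(1−4/9) = 0.6420, and (24−18)/(18−4) = 0.4286.
0.6420 ≥ 0.4286, so cooperation is sustainable.

Yes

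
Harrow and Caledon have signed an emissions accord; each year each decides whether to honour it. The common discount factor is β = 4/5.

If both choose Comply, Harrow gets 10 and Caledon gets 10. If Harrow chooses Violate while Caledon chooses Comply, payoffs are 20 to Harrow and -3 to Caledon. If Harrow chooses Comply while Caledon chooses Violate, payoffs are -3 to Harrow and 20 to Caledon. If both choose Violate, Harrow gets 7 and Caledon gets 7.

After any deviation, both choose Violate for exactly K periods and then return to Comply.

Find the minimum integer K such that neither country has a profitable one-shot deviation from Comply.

No profitable deviation requires (10−7)(β+…+β^K) ≥ 20−10, i.e. β+…+β^K ≥ 10/3 ≈ 3.3333.
With β = 4/5, the partial sums are K=1: 0.8000, K=2: 1.4400, …, K=7: 3.1611, K=8: 3.3289, K=9: 3.4631.
K = 9 is the first length at which the sum reaches 3.3333.

9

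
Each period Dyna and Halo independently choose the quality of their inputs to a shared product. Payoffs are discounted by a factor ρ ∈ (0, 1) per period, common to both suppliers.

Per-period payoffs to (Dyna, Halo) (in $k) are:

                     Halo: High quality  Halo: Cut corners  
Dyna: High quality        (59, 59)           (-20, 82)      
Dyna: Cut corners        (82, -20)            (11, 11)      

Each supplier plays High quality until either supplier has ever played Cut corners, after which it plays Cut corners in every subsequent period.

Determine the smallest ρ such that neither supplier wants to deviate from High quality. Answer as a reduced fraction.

One-period gain from deviating is 82 − 59 = 23. The loss is 59 − 11 = 48 in every subsequent period, with present value 48·ρ/(1−ρ).
Deviation is unprofitable when 48·ρ/(1−ρ) ≥ 23, i.e. ρ/(1−ρ) ≥ 23/48.
Equivalently ρ ≥ 23/(23+48) = 23/71.

23/71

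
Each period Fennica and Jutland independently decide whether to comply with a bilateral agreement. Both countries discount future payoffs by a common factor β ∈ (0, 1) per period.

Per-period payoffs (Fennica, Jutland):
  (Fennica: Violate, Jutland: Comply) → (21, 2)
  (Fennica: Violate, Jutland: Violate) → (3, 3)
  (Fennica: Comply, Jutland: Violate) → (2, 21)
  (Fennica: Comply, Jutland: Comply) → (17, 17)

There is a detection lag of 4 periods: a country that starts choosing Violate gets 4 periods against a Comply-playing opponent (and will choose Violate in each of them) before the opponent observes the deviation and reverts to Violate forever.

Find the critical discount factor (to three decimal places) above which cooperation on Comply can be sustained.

0.687

Deviating for the 4 undetected periods gains 21−17 = 4 per period over cooperation, then loses 17−3 = 14 per period forever once punishment starts.
Gain: 4(1 + β + … + β^3); loss: 14·β^4/(1−β).
No profitable deviation ⇔ 4(1−β^4) ≤ 14·β^4, i.e. β^4 ≥ 4/(4+14) = 2/9.
Hence β ≥ (2/9)^(1/4) ≈ 0.687.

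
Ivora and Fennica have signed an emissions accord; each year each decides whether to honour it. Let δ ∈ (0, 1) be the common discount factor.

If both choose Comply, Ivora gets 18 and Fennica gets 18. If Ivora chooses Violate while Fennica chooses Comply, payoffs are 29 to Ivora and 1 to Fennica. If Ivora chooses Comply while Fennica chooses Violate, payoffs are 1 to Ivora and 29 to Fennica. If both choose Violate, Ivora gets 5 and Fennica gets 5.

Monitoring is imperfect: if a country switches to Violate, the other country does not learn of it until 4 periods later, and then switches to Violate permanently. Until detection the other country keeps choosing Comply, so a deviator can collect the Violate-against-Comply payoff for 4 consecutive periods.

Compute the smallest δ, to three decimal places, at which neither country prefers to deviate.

Deviating for the 4 undetected periods gains 29−18 = 11 per period over cooperation, then loses 18−5 = 13 per period forever once punishment starts.
Gain: 11(1 + δ + … + δ^3); loss: 13·δ^4/(1−δ).
No profitable deviation ⇔ 11(1−δ^4) ≤ 13·δ^4, i.e. δ^4 ≥ 11/(11+13) = 11/24.
Hence δ ≥ (11/24)^(1/4) ≈ 0.823.

0.823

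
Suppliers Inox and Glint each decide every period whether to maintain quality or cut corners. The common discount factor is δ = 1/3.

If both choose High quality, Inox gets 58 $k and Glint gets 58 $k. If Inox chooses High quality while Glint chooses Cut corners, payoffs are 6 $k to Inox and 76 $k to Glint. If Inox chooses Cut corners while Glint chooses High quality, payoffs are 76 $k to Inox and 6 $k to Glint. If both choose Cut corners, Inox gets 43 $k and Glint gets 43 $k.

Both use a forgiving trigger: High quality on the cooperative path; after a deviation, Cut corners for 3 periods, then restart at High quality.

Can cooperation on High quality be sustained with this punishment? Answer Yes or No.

IC: δ+…+δ^3 ≥ (76−58)/(58−43) = 6/5.
At δ = 1/3: partial sum = 0.4815 < 1.2000. Cooperation not sustainable.

No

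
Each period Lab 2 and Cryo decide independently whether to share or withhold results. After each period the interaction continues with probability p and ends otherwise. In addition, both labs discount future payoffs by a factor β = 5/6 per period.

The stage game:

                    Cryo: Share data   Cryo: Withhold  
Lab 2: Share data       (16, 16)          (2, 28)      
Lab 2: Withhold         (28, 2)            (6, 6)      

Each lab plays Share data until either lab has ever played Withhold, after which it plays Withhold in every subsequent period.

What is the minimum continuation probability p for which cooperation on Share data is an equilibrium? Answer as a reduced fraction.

With continuation probability p and discount β, the effective per-period discount factor is βp.
Grim-trigger IC: βp ≥ (28−16)/(28−6) = 6/11.
So p ≥ (6/11)/(5/6) = 36/55.

36/55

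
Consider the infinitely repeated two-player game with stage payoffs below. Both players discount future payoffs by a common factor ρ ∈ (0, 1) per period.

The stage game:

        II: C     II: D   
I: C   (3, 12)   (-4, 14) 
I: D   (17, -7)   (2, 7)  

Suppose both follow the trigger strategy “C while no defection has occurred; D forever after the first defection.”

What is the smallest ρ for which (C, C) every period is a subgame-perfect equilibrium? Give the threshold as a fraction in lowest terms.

For I: deviation gain 17−3 = 14, per-period punishment loss 3−2 = 1. IC gives ρ ≥ 14/15.
For II: gain 2, loss 5 per period, so ρ ≥ 2/7.
The tighter constraint is I's, so cooperation needs ρ ≥ 14/15.

14/15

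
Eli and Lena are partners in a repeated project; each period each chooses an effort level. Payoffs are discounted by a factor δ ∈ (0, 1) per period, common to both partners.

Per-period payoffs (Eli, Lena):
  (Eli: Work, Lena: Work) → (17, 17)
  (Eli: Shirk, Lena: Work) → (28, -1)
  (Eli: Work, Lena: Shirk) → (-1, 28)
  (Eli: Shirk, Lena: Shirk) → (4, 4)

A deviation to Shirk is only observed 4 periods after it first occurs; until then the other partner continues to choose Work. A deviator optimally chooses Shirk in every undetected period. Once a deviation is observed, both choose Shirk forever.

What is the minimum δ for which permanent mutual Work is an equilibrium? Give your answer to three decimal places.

The best deviation is to choose Shirk for all 4 undetected periods, earning 28 each, then 4 forever once detected.
Deviation value: 28(1−δ^4)/(1−δ) + 4δ^4/(1−δ); cooperation value: 17/(1−δ).
IC: 17 ≥ 28(1−δ^4) + 4δ^4 = 28 − 24δ^4.
So δ^4 ≥ 11/24, giving δ ≥ (11/24)^(1/4) ≈ 0.823.

0.823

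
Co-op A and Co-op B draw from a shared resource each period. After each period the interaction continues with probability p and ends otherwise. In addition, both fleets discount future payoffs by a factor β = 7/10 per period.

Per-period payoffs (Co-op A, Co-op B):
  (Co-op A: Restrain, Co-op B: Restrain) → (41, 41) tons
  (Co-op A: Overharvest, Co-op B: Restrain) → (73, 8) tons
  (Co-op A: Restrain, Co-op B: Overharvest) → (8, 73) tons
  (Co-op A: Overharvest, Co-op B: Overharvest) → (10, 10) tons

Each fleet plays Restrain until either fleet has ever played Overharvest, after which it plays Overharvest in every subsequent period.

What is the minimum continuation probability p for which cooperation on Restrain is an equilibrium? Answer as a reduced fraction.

320/441

Expected continuation weight on next period's payoff is β·p = 7/10·p, which plays the role of the discount factor.
Cooperation requires 7/10·p ≥ (73−41)/(73−10) = 32/63, hence p ≥ 320/441.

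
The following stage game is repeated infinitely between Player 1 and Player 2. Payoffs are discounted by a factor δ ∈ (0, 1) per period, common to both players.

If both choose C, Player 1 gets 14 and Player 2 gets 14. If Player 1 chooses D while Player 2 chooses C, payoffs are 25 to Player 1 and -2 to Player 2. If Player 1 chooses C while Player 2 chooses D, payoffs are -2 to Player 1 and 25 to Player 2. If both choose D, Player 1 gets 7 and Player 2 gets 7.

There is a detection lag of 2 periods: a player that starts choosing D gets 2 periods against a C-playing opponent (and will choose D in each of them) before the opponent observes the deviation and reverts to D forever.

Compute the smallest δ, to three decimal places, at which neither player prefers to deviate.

0.782

A deviator earns 25 for 2 periods, then 7 forever; cooperating earns 14 forever. Multiplying the IC by (1−δ):
14 ≥ 25(1−δ^2) + 7δ^2, so 18·δ^2 ≥ 11 and δ^2 ≥ 11/18.
δ ≥ (11/18)^(1/2) ≈ 0.782.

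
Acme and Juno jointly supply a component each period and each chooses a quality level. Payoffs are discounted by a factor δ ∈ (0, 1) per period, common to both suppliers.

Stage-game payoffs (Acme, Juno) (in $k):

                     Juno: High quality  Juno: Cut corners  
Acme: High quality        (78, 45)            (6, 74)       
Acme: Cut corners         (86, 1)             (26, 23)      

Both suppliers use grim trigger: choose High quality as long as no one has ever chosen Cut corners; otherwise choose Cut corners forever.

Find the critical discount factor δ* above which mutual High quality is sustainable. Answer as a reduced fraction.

Acme: cooperation gives 78 each period; deviation gives 86 once then 26 forever.
  78/(1−δ) ≥ 86 + 26δ/(1−δ) ⇒ δ ≥ 8/60 = 2/15.
Juno: cooperation gives 45 each period; deviation gives 74 once then 23 forever.
  δ ≥ 29/51.
Both must hold, so the binding constraint is Juno's: δ ≥ 29/51.

29/51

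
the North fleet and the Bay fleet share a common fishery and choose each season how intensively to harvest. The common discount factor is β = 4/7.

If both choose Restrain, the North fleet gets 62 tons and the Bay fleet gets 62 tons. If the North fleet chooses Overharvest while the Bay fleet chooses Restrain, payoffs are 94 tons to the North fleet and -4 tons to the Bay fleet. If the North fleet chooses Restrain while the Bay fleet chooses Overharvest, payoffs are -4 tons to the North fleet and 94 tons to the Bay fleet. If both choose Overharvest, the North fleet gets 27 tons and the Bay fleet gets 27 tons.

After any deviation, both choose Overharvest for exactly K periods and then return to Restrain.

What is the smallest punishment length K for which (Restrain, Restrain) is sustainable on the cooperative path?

3

No profitable deviation requires (62−27)(β+…+β^K) ≥ 94−62, i.e. β+…+β^K ≥ 32/35 ≈ 0.9143.
With β = 4/7, the partial sums are K=1: 0.5714, K=2: 0.8980, K=3: 1.0845.
K = 3 is the first length at which the sum reaches 0.9143.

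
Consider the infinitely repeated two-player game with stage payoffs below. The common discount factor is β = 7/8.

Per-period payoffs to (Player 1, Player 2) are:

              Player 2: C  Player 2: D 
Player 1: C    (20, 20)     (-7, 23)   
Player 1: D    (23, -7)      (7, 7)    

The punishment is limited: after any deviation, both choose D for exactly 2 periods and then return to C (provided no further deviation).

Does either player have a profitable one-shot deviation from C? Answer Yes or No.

No

A one-shot deviation gives 23 now, then 7 for 2 periods, then back to 20.
Gain from deviating: (23−20) today; loss: (20−7) in each of the next 2 periods.
No-deviation condition: (20−7)(β+…+β^2) ≥ 23−20, i.e. β+…+β^2 ≥ 3/13.
At β = 7/8: β+…+β^2 = 1.6406 ≥ 0.2308.
So cooperation is sustainable.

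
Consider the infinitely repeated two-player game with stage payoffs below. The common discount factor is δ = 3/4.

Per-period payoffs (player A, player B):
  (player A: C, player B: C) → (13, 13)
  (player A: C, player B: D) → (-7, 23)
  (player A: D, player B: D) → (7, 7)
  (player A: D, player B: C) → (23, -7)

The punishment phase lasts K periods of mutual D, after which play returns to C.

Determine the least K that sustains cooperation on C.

IC: δ(1−δ^K)/(1−δ) ≥ (23−13)/(13−7) = 5/3.
With δ = 3/4: need 1 − δ^K ≥ 5/3·(1−3/4)/(3/4), i.e. δ^K ≤ 0.4444.
Since (3/4)^2 = 0.5625 and (3/4)^3 = 0.4219, the smallest such K is 3.

3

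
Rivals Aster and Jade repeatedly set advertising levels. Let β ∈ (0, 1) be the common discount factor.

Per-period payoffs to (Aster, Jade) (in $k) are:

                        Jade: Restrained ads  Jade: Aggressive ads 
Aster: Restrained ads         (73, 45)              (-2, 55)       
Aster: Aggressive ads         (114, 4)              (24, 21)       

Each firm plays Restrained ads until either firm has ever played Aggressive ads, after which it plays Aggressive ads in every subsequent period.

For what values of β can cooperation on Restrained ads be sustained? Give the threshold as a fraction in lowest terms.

41/90

Aster: cooperation gives 73 each period; deviation gives 114 once then 24 forever.
  73/(1−β) ≥ 114 + 24β/(1−β) ⇒ β ≥ 41/90.
Jade: cooperation gives 45 each period; deviation gives 55 once then 21 forever.
  β ≥ 10/34 = 5/17.
Both must hold, so the binding constraint is Aster's: β ≥ 41/90.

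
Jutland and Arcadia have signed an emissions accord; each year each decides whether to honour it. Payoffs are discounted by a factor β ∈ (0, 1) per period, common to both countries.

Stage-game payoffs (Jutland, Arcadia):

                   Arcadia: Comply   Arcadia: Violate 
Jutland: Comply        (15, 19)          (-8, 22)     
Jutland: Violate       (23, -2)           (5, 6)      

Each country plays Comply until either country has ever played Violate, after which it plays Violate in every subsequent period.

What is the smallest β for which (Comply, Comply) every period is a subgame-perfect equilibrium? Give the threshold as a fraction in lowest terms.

Jutland's threshold: (23−15)/(23−5) = 4/9.
Arcadia's threshold: (22−19)/(22−6) = 3/16.
4/9 > 3/16, so Jutland binds and β* = 4/9.

4/9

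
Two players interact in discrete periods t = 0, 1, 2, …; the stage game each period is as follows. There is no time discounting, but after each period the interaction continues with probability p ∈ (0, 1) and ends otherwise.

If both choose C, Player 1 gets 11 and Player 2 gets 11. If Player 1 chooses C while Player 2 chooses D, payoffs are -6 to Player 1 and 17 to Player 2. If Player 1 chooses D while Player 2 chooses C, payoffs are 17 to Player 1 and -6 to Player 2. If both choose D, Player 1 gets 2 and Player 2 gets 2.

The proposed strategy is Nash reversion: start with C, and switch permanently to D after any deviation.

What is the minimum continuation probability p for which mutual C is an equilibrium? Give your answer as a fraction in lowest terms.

2/5

With no time discounting, the continuation probability p plays the role of the discount factor.
Grim-trigger IC: 11/(1−p) ≥ 17 + 2p/(1−p) ⇒ p ≥ (17−11)/(17−2) = 2/5.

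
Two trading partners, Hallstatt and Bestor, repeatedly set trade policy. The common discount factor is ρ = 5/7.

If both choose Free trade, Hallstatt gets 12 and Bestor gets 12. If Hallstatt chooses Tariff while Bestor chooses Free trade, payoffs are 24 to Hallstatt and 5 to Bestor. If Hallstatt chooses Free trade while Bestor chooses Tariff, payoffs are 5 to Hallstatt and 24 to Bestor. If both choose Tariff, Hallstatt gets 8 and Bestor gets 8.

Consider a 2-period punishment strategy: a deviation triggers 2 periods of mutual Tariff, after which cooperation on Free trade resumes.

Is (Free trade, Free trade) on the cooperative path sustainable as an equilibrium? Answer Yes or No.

No

Comparing payoff streams over the 3 periods until play realigns: cooperate → 12(1+ρ+…+ρ^2); deviate → 24 + 8(ρ+…+ρ^2).
Cooperation is sustained iff (12−8)(ρ+…+ρ^2) ≥ 24−12.
ρ+…+ρ^2 = 5/7·(1−(5/7)^2)/(1−5/7) = 1.2245, and (24−12)/(12−8) = 3.0000.
1.2245 < 3.0000, so cooperation is not sustainable.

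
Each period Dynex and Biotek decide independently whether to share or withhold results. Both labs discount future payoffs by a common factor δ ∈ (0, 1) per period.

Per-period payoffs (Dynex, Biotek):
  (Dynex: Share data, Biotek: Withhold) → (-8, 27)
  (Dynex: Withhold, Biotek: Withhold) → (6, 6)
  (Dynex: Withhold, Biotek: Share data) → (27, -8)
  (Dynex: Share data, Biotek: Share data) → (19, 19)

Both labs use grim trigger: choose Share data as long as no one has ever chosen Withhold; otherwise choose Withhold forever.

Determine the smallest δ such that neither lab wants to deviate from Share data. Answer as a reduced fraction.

One-period gain from deviating is 27 − 19 = 8. The loss is 19 − 6 = 13 in every subsequent period, with present value 13·δ/(1−δ).
Deviation is unprofitable when 13·δ/(1−δ) ≥ 8, i.e. δ/(1−δ) ≥ 8/13.
Equivalently δ ≥ 8/(8+13) = 8/21.

8/21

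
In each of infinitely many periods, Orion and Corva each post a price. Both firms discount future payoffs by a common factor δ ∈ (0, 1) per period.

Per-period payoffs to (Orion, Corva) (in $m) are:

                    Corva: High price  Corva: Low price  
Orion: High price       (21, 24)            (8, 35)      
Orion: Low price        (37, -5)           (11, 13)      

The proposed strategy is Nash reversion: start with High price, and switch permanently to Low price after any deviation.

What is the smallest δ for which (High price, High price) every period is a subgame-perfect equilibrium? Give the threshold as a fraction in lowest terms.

Orion's threshold: (37−21)/(37−11) = 8/13.
Corva's threshold: (35−24)/(35−13) = 1/2.
8/13 > 1/2, so Orion binds and δ* = 8/13.

8/13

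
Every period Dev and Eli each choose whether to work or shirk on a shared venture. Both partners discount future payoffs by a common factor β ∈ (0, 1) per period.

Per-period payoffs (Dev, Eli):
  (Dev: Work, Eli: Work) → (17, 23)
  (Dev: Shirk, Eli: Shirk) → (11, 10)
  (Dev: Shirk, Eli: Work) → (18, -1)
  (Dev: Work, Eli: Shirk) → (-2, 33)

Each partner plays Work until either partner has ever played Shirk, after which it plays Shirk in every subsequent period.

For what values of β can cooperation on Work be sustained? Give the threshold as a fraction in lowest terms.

10/23

Dev's threshold: (18−17)/(18−11) = 1/7.
Eli's threshold: (33−23)/(33−10) = 10/23.
1/7 < 10/23, so Eli binds and β* = 10/23.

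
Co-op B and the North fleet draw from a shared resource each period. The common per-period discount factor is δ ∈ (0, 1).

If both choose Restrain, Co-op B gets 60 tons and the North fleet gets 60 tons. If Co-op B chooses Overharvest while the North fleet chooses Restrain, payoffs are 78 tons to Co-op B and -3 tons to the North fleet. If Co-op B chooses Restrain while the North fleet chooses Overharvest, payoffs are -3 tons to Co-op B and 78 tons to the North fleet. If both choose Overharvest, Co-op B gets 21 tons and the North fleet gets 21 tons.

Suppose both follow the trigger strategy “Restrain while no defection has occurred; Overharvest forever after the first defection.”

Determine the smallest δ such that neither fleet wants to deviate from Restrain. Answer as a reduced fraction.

6/19

60/(1−δ) ≥ 78 + 21δ/(1−δ)
60 ≥ 78 − 57δ
δ ≥ 18/57 = 6/19.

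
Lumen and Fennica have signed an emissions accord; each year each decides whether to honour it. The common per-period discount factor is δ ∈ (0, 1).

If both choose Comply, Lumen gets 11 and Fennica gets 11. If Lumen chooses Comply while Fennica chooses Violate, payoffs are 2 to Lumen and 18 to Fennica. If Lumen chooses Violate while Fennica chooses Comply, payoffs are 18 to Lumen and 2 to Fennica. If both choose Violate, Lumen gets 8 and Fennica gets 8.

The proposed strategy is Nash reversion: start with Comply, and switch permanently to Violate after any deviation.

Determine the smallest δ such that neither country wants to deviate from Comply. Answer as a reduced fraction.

7/10

One-period gain from deviating is 18 − 11 = 7. The loss is 11 − 8 = 3 in every subsequent period, with present value 3·δ/(1−δ).
Deviation is unprofitable when 3·δ/(1−δ) ≥ 7, i.e. δ/(1−δ) ≥ 7/3.
Equivalently δ ≥ 7/(7+3) = 7/10.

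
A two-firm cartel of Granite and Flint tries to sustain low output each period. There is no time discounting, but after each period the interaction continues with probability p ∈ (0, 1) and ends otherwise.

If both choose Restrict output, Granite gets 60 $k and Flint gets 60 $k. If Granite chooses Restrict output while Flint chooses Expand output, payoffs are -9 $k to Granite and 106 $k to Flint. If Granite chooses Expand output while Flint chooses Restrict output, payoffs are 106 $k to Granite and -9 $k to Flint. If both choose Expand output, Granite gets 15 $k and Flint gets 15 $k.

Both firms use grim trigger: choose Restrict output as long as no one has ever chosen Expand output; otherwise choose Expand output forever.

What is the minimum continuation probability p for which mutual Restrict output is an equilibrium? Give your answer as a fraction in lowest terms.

Expected cooperation value is 60 + p·60 + p²·60 + … = 60/(1−p); deviation gives 106 + p·15/(1−p).
60 ≥ 106(1−p) + 15p ⇒ 91p ≥ 46 ⇒ p ≥ 46/91.

46/91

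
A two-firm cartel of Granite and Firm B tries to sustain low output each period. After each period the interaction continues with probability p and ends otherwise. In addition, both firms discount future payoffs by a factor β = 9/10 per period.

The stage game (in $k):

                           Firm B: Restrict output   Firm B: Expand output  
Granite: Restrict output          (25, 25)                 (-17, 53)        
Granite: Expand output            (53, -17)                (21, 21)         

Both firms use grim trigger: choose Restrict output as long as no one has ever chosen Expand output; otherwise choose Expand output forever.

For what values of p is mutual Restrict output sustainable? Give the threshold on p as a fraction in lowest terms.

With continuation probability p and discount β, the effective per-period discount factor is βp.
Grim-trigger IC: βp ≥ (53−25)/(53−21) = 7/8.
So p ≥ (7/8)/(9/10) = 35/36.

35/36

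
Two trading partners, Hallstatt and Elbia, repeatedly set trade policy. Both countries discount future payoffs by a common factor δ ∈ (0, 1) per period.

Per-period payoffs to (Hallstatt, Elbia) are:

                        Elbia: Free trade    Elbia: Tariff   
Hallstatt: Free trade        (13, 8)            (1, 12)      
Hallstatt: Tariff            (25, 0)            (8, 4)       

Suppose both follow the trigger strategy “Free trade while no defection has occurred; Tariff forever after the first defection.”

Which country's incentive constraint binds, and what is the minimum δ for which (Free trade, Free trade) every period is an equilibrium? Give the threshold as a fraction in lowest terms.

Hallstatt: cooperation gives 13 each period; deviation gives 25 once then 8 forever.
  13/(1−δ) ≥ 25 + 8δ/(1−δ) ⇒ δ ≥ 12/17.
Elbia: cooperation gives 8 each period; deviation gives 12 once then 4 forever.
  δ ≥ 4/8 = 1/2.
Both must hold, so the binding constraint is Hallstatt's: δ ≥ 12/17.

Hallstatt; δ ≥ 12/17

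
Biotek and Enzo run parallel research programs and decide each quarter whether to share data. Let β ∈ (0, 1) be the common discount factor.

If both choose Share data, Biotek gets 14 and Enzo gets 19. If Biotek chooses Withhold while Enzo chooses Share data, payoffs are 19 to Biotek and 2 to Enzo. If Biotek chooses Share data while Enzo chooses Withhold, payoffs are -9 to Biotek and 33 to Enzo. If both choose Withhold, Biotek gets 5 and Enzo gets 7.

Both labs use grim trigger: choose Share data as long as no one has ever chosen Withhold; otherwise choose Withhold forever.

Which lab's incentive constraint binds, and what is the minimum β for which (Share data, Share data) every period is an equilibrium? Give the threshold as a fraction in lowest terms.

For Biotek: deviation gain 19−14 = 5, per-period punishment loss 14−5 = 9. IC gives β ≥ 5/14.
For Enzo: gain 14, loss 12 per period, so β ≥ 14/26 = 7/13.
The tighter constraint is Enzo's, so cooperation needs β ≥ 7/13.

Enzo; β ≥ 7/13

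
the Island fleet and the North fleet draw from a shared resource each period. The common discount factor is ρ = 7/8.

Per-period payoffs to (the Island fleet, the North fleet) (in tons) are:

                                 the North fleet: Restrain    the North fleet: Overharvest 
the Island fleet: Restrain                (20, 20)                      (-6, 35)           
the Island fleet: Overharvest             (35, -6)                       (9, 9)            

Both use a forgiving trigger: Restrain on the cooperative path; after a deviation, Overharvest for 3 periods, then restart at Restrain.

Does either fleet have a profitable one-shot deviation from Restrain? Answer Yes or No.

Comparing payoff streams over the 4 periods until play realigns: cooperate → 20(1+ρ+…+ρ^3); deviate → 35 + 9(ρ+…+ρ^3).
Cooperation is sustained iff (20−9)(ρ+…+ρ^3) ≥ 35−20.
ρ+…+ρ^3 = 7/8·(1−(7/8)^3)/(1−7/8) = 2.3105, and (35−20)/(20−9) = 1.3636.
2.3105 ≥ 1.3636, so cooperation is sustainable.

No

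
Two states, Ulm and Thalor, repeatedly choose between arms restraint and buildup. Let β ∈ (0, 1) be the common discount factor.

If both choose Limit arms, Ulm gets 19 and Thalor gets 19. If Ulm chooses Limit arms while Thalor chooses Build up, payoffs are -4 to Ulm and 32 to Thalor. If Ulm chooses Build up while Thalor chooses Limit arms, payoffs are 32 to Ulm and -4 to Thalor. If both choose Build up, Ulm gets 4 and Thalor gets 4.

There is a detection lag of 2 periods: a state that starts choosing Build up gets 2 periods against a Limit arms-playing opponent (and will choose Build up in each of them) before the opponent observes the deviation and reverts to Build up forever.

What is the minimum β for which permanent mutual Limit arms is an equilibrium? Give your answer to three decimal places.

A deviator earns 32 for 2 periods, then 4 forever; cooperating earns 19 forever. Multiplying the IC by (1−β):
19 ≥ 32(1−β^2) + 4β^2, so 28·β^2 ≥ 13 and β^2 ≥ 13/28.
β ≥ (13/28)^(1/2) ≈ 0.681.

0.681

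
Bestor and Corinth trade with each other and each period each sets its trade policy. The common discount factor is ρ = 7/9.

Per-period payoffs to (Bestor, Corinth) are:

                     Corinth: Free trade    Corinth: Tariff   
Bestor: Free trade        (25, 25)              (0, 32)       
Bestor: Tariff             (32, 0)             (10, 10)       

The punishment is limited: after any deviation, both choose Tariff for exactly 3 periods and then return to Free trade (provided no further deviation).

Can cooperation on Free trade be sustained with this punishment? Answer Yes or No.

Comparing payoff streams over the 4 periods until play realigns: cooperate → 25(1+ρ+…+ρ^3); deviate → 32 + 10(ρ+…+ρ^3).
Cooperation is sustained iff (25−10)(ρ+…+ρ^3) ≥ 32−25.
ρ+…+ρ^3 = 7/9·(1−(7/9)^3)/(1−7/9) = 1.8532, and (32−25)/(25−10) = 0.4667.
1.8532 ≥ 0.4667, so cooperation is sustainable.

Yes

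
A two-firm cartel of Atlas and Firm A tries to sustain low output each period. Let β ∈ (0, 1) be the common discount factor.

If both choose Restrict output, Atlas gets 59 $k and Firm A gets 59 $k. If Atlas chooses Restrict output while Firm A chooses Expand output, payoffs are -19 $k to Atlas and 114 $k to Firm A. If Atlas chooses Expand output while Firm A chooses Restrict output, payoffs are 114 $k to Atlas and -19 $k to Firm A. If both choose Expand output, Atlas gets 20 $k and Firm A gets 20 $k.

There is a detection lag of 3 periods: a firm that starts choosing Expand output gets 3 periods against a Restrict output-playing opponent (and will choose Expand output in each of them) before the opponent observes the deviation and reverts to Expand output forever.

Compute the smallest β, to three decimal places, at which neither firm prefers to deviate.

The best deviation is to choose Expand output for all 3 undetected periods, earning 114 each, then 20 forever once detected.
Deviation value: 114(1−β^3)/(1−β) + 20β^3/(1−β); cooperation value: 59/(1−β).
IC: 59 ≥ 114(1−β^3) + 20β^3 = 114 − 94β^3.
So β^3 ≥ 55/94, giving β ≥ (55/94)^(1/3) ≈ 0.836.

0.836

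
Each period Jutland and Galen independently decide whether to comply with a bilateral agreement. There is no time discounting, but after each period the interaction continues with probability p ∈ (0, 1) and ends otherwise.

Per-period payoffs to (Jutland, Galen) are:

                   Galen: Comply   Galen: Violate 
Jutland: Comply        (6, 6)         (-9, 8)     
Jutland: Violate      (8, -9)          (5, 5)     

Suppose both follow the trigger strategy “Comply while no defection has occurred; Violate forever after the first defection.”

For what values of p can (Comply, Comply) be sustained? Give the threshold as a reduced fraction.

2/3

With no time discounting, the continuation probability p plays the role of the discount factor.
Grim-trigger IC: 6/(1−p) ≥ 8 + 5p/(1−p) ⇒ p ≥ (8−6)/(8−5) = 2/3.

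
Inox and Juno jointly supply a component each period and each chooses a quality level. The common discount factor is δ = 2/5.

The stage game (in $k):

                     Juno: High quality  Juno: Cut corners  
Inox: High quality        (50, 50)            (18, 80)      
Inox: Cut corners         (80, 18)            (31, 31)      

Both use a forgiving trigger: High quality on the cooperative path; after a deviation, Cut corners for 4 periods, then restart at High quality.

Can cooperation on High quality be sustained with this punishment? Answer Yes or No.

No

IC: δ+…+δ^4 ≥ (80−50)/(50−31) = 30/19.
At δ = 2/5: partial sum = 0.6496 < 1.5789. Cooperation not sustainable.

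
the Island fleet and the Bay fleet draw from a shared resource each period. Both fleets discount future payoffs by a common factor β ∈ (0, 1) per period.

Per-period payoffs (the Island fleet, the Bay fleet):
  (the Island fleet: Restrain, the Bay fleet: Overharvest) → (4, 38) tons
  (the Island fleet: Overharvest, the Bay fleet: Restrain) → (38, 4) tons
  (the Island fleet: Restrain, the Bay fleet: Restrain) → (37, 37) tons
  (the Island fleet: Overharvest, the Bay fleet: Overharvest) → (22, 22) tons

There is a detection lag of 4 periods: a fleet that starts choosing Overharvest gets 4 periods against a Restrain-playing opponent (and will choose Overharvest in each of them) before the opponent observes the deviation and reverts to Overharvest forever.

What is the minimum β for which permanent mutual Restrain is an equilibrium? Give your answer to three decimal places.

Deviating for the 4 undetected periods gains 38−37 = 1 per period over cooperation, then loses 37−22 = 15 per period forever once punishment starts.
Gain: 1(1 + β + … + β^3); loss: 15·β^4/(1−β).
No profitable deviation ⇔ 1(1−β^4) ≤ 15·β^4, i.e. β^4 ≥ 1/(1+15) = 1/16.
Hence β ≥ (1/16)^(1/4) ≈ 0.500.

0.500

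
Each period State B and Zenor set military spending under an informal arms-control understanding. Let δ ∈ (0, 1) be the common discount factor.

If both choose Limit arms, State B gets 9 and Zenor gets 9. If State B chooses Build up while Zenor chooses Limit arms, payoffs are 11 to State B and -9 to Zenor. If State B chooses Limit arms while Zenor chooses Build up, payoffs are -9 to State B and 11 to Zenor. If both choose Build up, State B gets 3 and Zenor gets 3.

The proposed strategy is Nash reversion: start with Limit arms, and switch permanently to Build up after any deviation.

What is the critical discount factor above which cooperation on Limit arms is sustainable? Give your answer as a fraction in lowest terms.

1/4

Cooperation forever yields 9 each period: 9/(1−δ).
Deviating yields 11 once, then 3 forever: 11 + 3δ/(1−δ).
No profitable deviation requires 9/(1−δ) ≥ 11 + 3δ/(1−δ).
Multiplying by (1−δ): 9 ≥ 11(1−δ) + 3δ = 11 − 8δ.
So 8δ ≥ 2, i.e. δ ≥ 2/8 = 1/4.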